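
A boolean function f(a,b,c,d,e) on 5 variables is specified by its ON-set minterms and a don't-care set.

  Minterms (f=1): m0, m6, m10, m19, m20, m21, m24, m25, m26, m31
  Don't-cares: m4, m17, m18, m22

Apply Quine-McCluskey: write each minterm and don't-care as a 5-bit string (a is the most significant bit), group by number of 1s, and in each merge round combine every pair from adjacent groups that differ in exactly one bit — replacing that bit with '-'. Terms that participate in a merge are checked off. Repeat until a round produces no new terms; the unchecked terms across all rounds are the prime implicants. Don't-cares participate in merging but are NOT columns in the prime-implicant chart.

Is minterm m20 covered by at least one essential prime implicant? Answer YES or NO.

YES

[col 0] 00000*, 00100*, 00110*, 01010*, 10001*, 10010*, 10011*, 10100*, 10101*, 10110*, 11000*, 11001*, 11010*, 11111
[col 1] -0100*, -0110*, -1010, 00-00, 001-0*, 1-001, 1-010, 10-01, 10-10, 100-1, 1001-, 101-0*, 1010-, 110-0, 1100-
[col 2] -01-0
Prime implicants: -01-0, -1010, 00-00, 1-001, 1-010, 10-01, 10-10, 100-1, 1001-, 1010-, 110-0, 1100-, 11111
PI chart (minterm → PIs covering it):
  0 | 00-00  (sole → essential)
  6 | -01-0  (sole → essential)
  10 | -1010  (sole → essential)
  19 | 100-1,1001-
  20 | -01-0,1010-
  21 | 10-01,1010-
  24 | 110-0,1100-
  25 | 1-001,1100-
  26 | -1010,1-010,110-0
  31 | 11111  (sole → essential)
Essential prime implicants: -01-0, -1010, 00-00, 11111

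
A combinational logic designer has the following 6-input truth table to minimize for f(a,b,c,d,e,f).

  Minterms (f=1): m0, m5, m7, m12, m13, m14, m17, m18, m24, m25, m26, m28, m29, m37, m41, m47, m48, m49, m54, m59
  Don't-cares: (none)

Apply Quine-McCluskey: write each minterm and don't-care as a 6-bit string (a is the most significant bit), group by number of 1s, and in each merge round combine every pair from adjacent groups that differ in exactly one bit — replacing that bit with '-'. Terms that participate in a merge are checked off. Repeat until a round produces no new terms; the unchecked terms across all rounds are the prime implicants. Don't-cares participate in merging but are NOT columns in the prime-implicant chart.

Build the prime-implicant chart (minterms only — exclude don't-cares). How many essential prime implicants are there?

10

[col 0] 000000, 000101*, 000111*, 001100*, 001101*, 001110*, 010001*, 010010*, 011000*, 011001*, 011010*, 011100*, 011101*, 100101*, 101001, 101111, 110000*, 110001*, 110110, 111011
[col 1] -00101, -10001, 0-1100*, 0-1101*, 00-101, 0001-1, 0011-0, 00110-*, 01-001, 01-010, 011-00*, 011-01*, 0110-0, 01100-*, 01110-*, 11000-
[col 2] 0-110-, 011-0-
Prime implicants: -00101, -10001, 0-110-, 00-101, 000000, 0001-1, 0011-0, 01-001, 01-010, 011-0-, 0110-0, 101001, 101111, 11000-, 110110, 111011
PI chart (minterm → PIs covering it):
  0 | 000000  (sole → essential)
  5 | -00101,00-101,0001-1
  7 | 0001-1  (sole → essential)
  12 | 0-110-,0011-0
  13 | 0-110-,00-101
  14 | 0011-0  (sole → essential)
  17 | -10001,01-001
  18 | 01-010  (sole → essential)
  24 | 011-0-,0110-0
  25 | 01-001,011-0-
  26 | 01-010,0110-0
  28 | 0-110-,011-0-
  29 | 0-110-,011-0-
  37 | -00101  (sole → essential)
  41 | 101001  (sole → essential)
  47 | 101111  (sole → essential)
  48 | 11000-  (sole → essential)
  49 | -10001,11000-
  54 | 110110  (sole → essential)
  59 | 111011  (sole → essential)
Essential prime implicants: -00101, 000000, 0001-1, 0011-0, 01-010, 101001, 101111, 11000-, 110110, 111011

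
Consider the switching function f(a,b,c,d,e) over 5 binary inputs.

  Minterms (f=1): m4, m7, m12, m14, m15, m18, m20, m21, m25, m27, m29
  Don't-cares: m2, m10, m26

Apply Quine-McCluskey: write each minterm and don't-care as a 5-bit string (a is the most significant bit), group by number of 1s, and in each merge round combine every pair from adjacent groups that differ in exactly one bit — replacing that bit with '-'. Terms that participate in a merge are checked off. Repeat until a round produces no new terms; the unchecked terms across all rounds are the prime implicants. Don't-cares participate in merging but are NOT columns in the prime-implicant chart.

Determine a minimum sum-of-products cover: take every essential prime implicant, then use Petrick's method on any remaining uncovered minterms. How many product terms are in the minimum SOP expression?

Round 0: 00010✓ 00100✓ 00111✓ 01010✓ 01100✓ 01110✓ 01111✓ 10010✓ 10100✓ 10101✓ 11001✓ 11010✓ 11011✓ 11101✓
Round 1: -0010✓ -0100 -1010✓ 0-010✓ 0-100 0-111 01-10 011-0 0111- 1-010✓ 1-101 1010- 11-01 110-1 1101-
Round 2: --010
PIs = {--010, -0100, 0-100, 0-111, 01-10, 011-0, 0111-, 1-101, 1010-, 11-01, 110-1, 1101-}
Coverage chart:
  m4: -0100,0-100
  m7: 0-111 ←essential
  m12: 0-100,011-0
  m14: 01-10,011-0,0111-
  m15: 0-111,0111-
  m18: --010 ←essential
  m20: -0100,1010-
  m21: 1-101,1010-
  m25: 11-01,110-1
  m27: 110-1,1101-
  m29: 1-101,11-01
Essential: --010, 0-111
Petrick residual → -0100, 011-0, 1-101, 110-1
Min cover (6 terms): c'de' + b'cd'e' + a'cde + a'bce' + acd'e + abc'e

6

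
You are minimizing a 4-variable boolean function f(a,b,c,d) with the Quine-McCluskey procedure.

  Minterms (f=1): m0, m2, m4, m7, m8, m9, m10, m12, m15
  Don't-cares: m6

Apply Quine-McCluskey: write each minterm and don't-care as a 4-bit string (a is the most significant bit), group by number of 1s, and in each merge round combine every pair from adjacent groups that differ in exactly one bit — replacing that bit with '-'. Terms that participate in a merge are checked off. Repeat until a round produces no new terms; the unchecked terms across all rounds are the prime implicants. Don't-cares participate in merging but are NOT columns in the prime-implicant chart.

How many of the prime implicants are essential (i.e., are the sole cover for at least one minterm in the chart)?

[col 0] 0000*, 0010*, 0100*, 0110*, 0111*, 1000*, 1001*, 1010*, 1100*, 1111*
[col 1] -000*, -010*, -100*, -111, 0-00*, 0-10*, 00-0*, 01-0*, 011-, 1-00*, 10-0*, 100-
[col 2] --00, -0-0, 0--0
Prime implicants: --00, -0-0, -111, 0--0, 011-, 100-
PI chart (minterm → PIs covering it):
  0 | --00,-0-0,0--0
  2 | -0-0,0--0
  4 | --00,0--0
  7 | -111,011-
  8 | --00,-0-0,100-
  9 | 100-  (sole → essential)
  10 | -0-0  (sole → essential)
  12 | --00  (sole → essential)
  15 | -111  (sole → essential)
Essential prime implicants: --00, -0-0, -111, 100-

4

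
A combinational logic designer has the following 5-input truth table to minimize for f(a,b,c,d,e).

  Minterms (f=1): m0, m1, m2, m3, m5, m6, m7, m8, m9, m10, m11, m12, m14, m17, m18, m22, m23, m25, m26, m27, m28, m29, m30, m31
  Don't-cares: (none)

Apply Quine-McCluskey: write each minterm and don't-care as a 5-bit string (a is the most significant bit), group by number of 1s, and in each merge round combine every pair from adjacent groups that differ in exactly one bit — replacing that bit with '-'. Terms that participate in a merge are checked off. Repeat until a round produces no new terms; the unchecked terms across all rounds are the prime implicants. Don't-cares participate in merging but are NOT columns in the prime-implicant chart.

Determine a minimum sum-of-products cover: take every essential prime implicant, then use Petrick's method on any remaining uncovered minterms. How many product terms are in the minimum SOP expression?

7

[col 0] 00000*, 00001*, 00010*, 00011*, 00101*, 00110*, 00111*, 01000*, 01001*, 01010*, 01011*, 01100*, 01110*, 10001*, 10010*, 10110*, 10111*, 11001*, 11010*, 11011*, 11100*, 11101*, 11110*, 11111*
[col 1] -0001*, -0010*, -0110*, -0111*, -1001*, -1010*, -1011*, -1100*, -1110*, 0-000*, 0-001*, 0-010*, 0-011*, 0-110*, 00-01*, 00-10*, 00-11*, 000-0*, 000-1*, 0000-*, 0001-*, 001-1*, 0011-*, 01-00*, 01-10*, 010-0*, 010-1*, 0100-*, 0101-*, 011-0*, 1-001*, 1-010*, 1-110*, 1-111*, 10-10*, 1011-*, 11-01*, 11-10*, 11-11*, 110-1*, 1101-*, 111-0*, 111-1*, 1110-*, 1111-*
[col 2] --001, --010*, --110*, -0-10*, -011-, -1-10*, -10-1, -101-, -11-0, 0--10*, 0-0-0*, 0-0-1*, 0-00-*, 0-01-*, 00--1, 00-1-, 000--*, 01--0, 010--*, 1--10*, 1-11-, 11--1, 11-1-, 111--
[col 3] ---10, 0-0--
Prime implicants: ---10, --001, -011-, -10-1, -101-, -11-0, 0-0--, 00--1, 00-1-, 01--0, 1-11-, 11--1, 11-1-, 111--
PI chart (minterm → PIs covering it):
  0 | 0-0--  (sole → essential)
  1 | --001,0-0--,00--1
  2 | ---10,0-0--,00-1-
  3 | 0-0--,00--1,00-1-
  5 | 00--1  (sole → essential)
  6 | ---10,-011-,00-1-
  7 | -011-,00--1,00-1-
  8 | 0-0--,01--0
  9 | --001,-10-1,0-0--
  10 | ---10,-101-,0-0--,01--0
  11 | -10-1,-101-,0-0--
  12 | -11-0,01--0
  14 | ---10,-11-0,01--0
  17 | --001  (sole → essential)
  18 | ---10  (sole → essential)
  22 | ---10,-011-,1-11-
  23 | -011-,1-11-
  25 | --001,-10-1,11--1
  26 | ---10,-101-,11-1-
  27 | -10-1,-101-,11--1,11-1-
  28 | -11-0,111--
  29 | 11--1,111--
  30 | ---10,-11-0,1-11-,11-1-,111--
  31 | 1-11-,11--1,11-1-,111--
Essential prime implicants: ---10, --001, 0-0--, 00--1
Petrick residual → -011-, -11-0, 11--1
Minimum SOP uses 7 PIs: de' + c'd'e + b'cd + bce' + a'c' + a'b'e + abe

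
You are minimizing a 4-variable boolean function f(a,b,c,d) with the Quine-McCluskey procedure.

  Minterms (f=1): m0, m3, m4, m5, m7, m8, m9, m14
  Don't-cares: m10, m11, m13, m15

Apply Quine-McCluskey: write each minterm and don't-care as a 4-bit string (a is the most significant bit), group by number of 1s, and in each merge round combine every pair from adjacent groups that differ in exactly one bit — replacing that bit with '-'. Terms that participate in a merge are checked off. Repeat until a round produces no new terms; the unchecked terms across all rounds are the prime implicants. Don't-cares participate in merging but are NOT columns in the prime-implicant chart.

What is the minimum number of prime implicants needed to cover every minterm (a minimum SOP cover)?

5

[col 0] 0000*, 0011*, 0100*, 0101*, 0111*, 1000*, 1001*, 1010*, 1011*, 1101*, 1110*, 1111*
[col 1] -000, -011*, -101*, -111*, 0-00, 0-11*, 01-1*, 010-, 1-01*, 1-10*, 1-11*, 10-0*, 10-1*, 100-*, 101-*, 11-1*, 111-*
[col 2] --11, -1-1, 1--1, 1-1-, 10--
Prime implicants: --11, -000, -1-1, 0-00, 010-, 1--1, 1-1-, 10--
PI chart (minterm → PIs covering it):
  0 | -000,0-00
  3 | --11  (sole → essential)
  4 | 0-00,010-
  5 | -1-1,010-
  7 | --11,-1-1
  8 | -000,10--
  9 | 1--1,10--
  14 | 1-1-  (sole → essential)
Essential prime implicants: --11, 1-1-
Petrick residual → -000, 010-, 1--1
Minimum SOP uses 5 PIs: cd + b'c'd' + a'bc' + ad + ac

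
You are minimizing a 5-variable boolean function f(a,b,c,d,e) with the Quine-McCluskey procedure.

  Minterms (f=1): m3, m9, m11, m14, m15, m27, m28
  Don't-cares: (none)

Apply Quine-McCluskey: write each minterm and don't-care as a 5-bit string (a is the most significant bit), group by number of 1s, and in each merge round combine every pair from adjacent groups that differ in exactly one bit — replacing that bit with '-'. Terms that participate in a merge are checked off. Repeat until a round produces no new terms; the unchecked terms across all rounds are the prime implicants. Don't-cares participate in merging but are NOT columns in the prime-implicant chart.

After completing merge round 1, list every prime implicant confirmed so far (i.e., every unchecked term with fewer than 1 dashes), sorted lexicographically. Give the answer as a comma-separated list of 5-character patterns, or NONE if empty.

Round 0: 00011✓ 01001✓ 01011✓ 01110✓ 01111✓ 11011✓ 11100
Round 1: -1011 0-011 01-11 010-1 0111-
PIs = {-1011, 0-011, 01-11, 010-1, 0111-, 11100}

11100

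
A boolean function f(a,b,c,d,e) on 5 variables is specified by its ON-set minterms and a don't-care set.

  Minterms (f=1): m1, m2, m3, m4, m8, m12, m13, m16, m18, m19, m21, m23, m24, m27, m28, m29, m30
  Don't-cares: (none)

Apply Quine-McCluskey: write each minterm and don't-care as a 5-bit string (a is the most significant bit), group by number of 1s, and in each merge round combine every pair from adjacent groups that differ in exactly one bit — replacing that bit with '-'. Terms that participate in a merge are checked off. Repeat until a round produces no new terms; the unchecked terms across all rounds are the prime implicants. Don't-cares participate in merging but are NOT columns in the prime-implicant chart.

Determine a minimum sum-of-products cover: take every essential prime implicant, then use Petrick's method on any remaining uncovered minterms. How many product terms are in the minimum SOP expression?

[col 0] 00001*, 00010*, 00011*, 00100*, 01000*, 01100*, 01101*, 10000*, 10010*, 10011*, 10101*, 10111*, 11000*, 11011*, 11100*, 11101*, 11110*
[col 1] -0010*, -0011*, -1000*, -1100*, -1101*, 0-100, 000-1, 0001-*, 01-00*, 0110-*, 1-000, 1-011, 1-101, 10-11, 100-0, 1001-*, 101-1, 11-00*, 111-0, 1110-*
[col 2] -001-, -1-00, -110-
Prime implicants: -001-, -1-00, -110-, 0-100, 000-1, 1-000, 1-011, 1-101, 10-11, 100-0, 101-1, 111-0
PI chart (minterm → PIs covering it):
  1 | 000-1  (sole → essential)
  2 | -001-  (sole → essential)
  3 | -001-,000-1
  4 | 0-100  (sole → essential)
  8 | -1-00  (sole → essential)
  12 | -1-00,-110-,0-100
  13 | -110-  (sole → essential)
  16 | 1-000,100-0
  18 | -001-,100-0
  19 | -001-,1-011,10-11
  21 | 1-101,101-1
  23 | 10-11,101-1
  24 | -1-00,1-000
  27 | 1-011  (sole → essential)
  28 | -1-00,-110-,111-0
  29 | -110-,1-101
  30 | 111-0  (sole → essential)
Essential prime implicants: -001-, -1-00, -110-, 0-100, 000-1, 1-011, 111-0
Petrick residual → 1-000, 101-1
Minimum SOP uses 9 PIs: b'c'd + bd'e' + bcd' + a'cd'e' + a'b'c'e + ac'd'e' + ac'de + ab'ce + abce'

9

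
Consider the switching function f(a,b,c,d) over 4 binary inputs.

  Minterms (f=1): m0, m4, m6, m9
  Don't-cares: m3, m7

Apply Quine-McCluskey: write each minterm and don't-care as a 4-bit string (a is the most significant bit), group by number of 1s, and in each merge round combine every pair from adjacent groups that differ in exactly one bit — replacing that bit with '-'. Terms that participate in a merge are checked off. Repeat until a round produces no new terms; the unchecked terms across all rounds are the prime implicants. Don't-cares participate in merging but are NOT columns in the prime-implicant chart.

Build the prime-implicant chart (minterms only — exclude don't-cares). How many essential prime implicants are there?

2

size-2^0 implicants → 0000(✓)  0011(✓)  0100(✓)  0110(✓)  0111(✓)  1001
size-2^1 implicants → 0-00  0-11  01-0  011-
Unchecked terms (primes): 0-00, 0-11, 01-0, 011-, 1001
Minterm coverage:
  m0 ⊆ 0-00 [E]
  m4 ⊆ 0-00,01-0
  m6 ⊆ 01-0,011-
  m9 ⊆ 1001 [E]
E = {0-00, 1001}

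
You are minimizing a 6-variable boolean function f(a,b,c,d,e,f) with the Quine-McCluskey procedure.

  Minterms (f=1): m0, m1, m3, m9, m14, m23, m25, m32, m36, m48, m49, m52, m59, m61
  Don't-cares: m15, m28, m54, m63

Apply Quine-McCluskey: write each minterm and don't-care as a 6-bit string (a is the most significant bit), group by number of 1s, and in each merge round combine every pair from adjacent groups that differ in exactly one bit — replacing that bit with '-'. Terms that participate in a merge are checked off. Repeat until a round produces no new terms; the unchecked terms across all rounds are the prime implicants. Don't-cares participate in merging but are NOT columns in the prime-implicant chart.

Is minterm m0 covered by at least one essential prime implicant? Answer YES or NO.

NO

[col 0] 000000*, 000001*, 000011*, 001001*, 001110*, 001111*, 010111, 011001*, 011100, 100000*, 100100*, 110000*, 110001*, 110100*, 110110*, 111011*, 111101*, 111111*
[col 1] -00000, 0-1001, 00-001, 0000-1, 00000-, 00111-, 1-0000*, 1-0100*, 100-00*, 110-00*, 11000-, 1101-0, 111-11, 1111-1
[col 2] 1-0-00
Prime implicants: -00000, 0-1001, 00-001, 0000-1, 00000-, 00111-, 010111, 011100, 1-0-00, 11000-, 1101-0, 111-11, 1111-1
PI chart (minterm → PIs covering it):
  0 | -00000,00000-
  1 | 00-001,0000-1,00000-
  3 | 0000-1  (sole → essential)
  9 | 0-1001,00-001
  14 | 00111-  (sole → essential)
  23 | 010111  (sole → essential)
  25 | 0-1001  (sole → essential)
  32 | -00000,1-0-00
  36 | 1-0-00  (sole → essential)
  48 | 1-0-00,11000-
  49 | 11000-  (sole → essential)
  52 | 1-0-00,1101-0
  59 | 111-11  (sole → essential)
  61 | 1111-1  (sole → essential)
Essential prime implicants: 0-1001, 0000-1, 00111-, 010111, 1-0-00, 11000-, 111-11, 1111-1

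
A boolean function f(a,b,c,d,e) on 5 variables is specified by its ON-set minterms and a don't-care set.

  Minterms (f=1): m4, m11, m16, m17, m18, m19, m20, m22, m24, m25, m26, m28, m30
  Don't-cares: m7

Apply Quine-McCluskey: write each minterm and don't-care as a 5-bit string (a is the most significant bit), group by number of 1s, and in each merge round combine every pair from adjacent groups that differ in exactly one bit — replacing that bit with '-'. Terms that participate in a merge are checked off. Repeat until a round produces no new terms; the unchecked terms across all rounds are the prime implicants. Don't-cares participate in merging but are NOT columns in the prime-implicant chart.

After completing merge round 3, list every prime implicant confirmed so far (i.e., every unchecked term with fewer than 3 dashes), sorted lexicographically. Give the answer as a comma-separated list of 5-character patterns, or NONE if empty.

size-2^0 implicants → 00100(✓)  00111  01011  10000(✓)  10001(✓)  10010(✓)  10011(✓)  10100(✓)  10110(✓)  11000(✓)  11001(✓)  11010(✓)  11100(✓)  11110(✓)
size-2^1 implicants → -0100  1-000(✓)  1-001(✓)  1-010(✓)  1-100(✓)  1-110(✓)  10-00(✓)  10-10(✓)  100-0(✓)  100-1(✓)  1000-(✓)  1001-(✓)  101-0(✓)  11-00(✓)  11-10(✓)  110-0(✓)  1100-(✓)  111-0(✓)
size-2^2 implicants → 1--00(✓)  1--10(✓)  1-0-0(✓)  1-00-  1-1-0(✓)  10--0(✓)  100--  11--0(✓)
size-2^3 implicants → 1---0
Unchecked terms (primes): -0100, 00111, 01011, 1---0, 1-00-, 100--

-0100, 00111, 01011, 1-00-, 100--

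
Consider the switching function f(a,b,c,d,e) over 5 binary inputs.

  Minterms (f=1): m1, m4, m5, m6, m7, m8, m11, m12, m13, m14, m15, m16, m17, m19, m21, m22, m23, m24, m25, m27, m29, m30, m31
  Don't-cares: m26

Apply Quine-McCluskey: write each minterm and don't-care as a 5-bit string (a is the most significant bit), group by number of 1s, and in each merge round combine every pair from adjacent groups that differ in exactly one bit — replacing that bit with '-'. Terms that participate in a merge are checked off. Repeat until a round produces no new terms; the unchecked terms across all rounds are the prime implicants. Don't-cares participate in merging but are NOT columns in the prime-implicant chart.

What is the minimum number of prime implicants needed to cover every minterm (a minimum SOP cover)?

7

size-2^0 implicants → 00001(✓)  00100(✓)  00101(✓)  00110(✓)  00111(✓)  01000(✓)  01011(✓)  01100(✓)  01101(✓)  01110(✓)  01111(✓)  10000(✓)  10001(✓)  10011(✓)  10101(✓)  10110(✓)  10111(✓)  11000(✓)  11001(✓)  11010(✓)  11011(✓)  11101(✓)  11110(✓)  11111(✓)
size-2^1 implicants → -0001(✓)  -0101(✓)  -0110(✓)  -0111(✓)  -1000  -1011(✓)  -1101(✓)  -1110(✓)  -1111(✓)  0-100(✓)  0-101(✓)  0-110(✓)  0-111(✓)  00-01(✓)  001-0(✓)  001-1(✓)  0010-(✓)  0011-(✓)  01-00  01-11(✓)  011-0(✓)  011-1(✓)  0110-(✓)  0111-(✓)  1-000(✓)  1-001(✓)  1-011(✓)  1-101(✓)  1-110(✓)  1-111(✓)  10-01(✓)  10-11(✓)  100-1(✓)  1000-(✓)  101-1(✓)  1011-(✓)  11-01(✓)  11-10(✓)  11-11(✓)  110-0(✓)  110-1(✓)  1100-(✓)  1101-(✓)  111-1(✓)  1111-(✓)
size-2^2 implicants → --101(✓)  --110(✓)  --111(✓)  -0-01  -01-1(✓)  -011-(✓)  -1-11  -11-1(✓)  -111-(✓)  0-1-0(✓)  0-1-1(✓)  0-10-(✓)  0-11-(✓)  001--(✓)  011--(✓)  1--01(✓)  1--11(✓)  1-0-1(✓)  1-00-  1-1-1(✓)  1-11-(✓)  10--1(✓)  11--1(✓)  11-1-  110--
size-2^3 implicants → --1-1  --11-  0-1--  1---1
Unchecked terms (primes): --1-1, --11-, -0-01, -1-11, -1000, 0-1--, 01-00, 1---1, 1-00-, 11-1-, 110--
Minterm coverage:
  m1 ⊆ -0-01 [E]
  m4 ⊆ 0-1-- [E]
  m5 ⊆ --1-1,-0-01,0-1--
  m6 ⊆ --11-,0-1--
  m7 ⊆ --1-1,--11-,0-1--
  m8 ⊆ -1000,01-00
  m11 ⊆ -1-11 [E]
  m12 ⊆ 0-1--,01-00
  m13 ⊆ --1-1,0-1--
  m14 ⊆ --11-,0-1--
  m15 ⊆ --1-1,--11-,-1-11,0-1--
  m16 ⊆ 1-00- [E]
  m17 ⊆ -0-01,1---1,1-00-
  m19 ⊆ 1---1 [E]
  m21 ⊆ --1-1,-0-01,1---1
  m22 ⊆ --11- [E]
  m23 ⊆ --1-1,--11-,1---1
  m24 ⊆ -1000,1-00-,110--
  m25 ⊆ 1---1,1-00-,110--
  m27 ⊆ -1-11,1---1,11-1-,110--
  m29 ⊆ --1-1,1---1
  m30 ⊆ --11-,11-1-
  m31 ⊆ --1-1,--11-,-1-11,1---1,11-1-
E = {--11-, -0-01, -1-11, 0-1--, 1---1, 1-00-}
Petrick residual → -1000
Cover = cd + b'd'e + bde + bc'd'e' + a'c + ae + ac'd'  |cover|=7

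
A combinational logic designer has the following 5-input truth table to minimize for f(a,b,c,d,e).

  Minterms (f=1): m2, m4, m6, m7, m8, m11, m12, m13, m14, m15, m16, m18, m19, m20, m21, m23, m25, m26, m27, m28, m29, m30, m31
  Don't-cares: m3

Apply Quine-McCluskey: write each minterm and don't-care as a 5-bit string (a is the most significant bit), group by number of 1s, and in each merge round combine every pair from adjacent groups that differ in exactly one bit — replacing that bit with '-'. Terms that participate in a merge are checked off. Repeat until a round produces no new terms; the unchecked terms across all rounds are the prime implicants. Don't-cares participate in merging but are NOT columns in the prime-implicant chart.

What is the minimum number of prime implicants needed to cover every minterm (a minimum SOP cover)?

size-2^0 implicants → 00010(✓)  00011(✓)  00100(✓)  00110(✓)  00111(✓)  01000(✓)  01011(✓)  01100(✓)  01101(✓)  01110(✓)  01111(✓)  10000(✓)  10010(✓)  10011(✓)  10100(✓)  10101(✓)  10111(✓)  11001(✓)  11010(✓)  11011(✓)  11100(✓)  11101(✓)  11110(✓)  11111(✓)
size-2^1 implicants → -0010(✓)  -0011(✓)  -0100(✓)  -0111(✓)  -1011(✓)  -1100(✓)  -1101(✓)  -1110(✓)  -1111(✓)  0-011(✓)  0-100(✓)  0-110(✓)  0-111(✓)  00-10(✓)  00-11(✓)  0001-(✓)  001-0(✓)  0011-(✓)  01-00  01-11(✓)  011-0(✓)  011-1(✓)  0110-(✓)  0111-(✓)  1-010(✓)  1-011(✓)  1-100(✓)  1-101(✓)  1-111(✓)  10-00  10-11(✓)  100-0  1001-(✓)  101-1(✓)  1010-(✓)  11-01(✓)  11-10(✓)  11-11(✓)  110-1(✓)  1101-(✓)  111-0(✓)  111-1(✓)  1110-(✓)  1111-(✓)
size-2^2 implicants → --011(✓)  --100  --111(✓)  -0-11(✓)  -001-  -1-11(✓)  -11-0(✓)  -11-1(✓)  -110-(✓)  -111-(✓)  0--11(✓)  0-1-0  0-11-  00-1-  011--(✓)  1--11(✓)  1-01-  1-1-1  1-10-  11--1  11-1-  111--(✓)
size-2^3 implicants → ---11  -11--
Unchecked terms (primes): ---11, --100, -001-, -11--, 0-1-0, 0-11-, 00-1-, 01-00, 1-01-, 1-1-1, 1-10-, 10-00, 100-0, 11--1, 11-1-
Minterm coverage:
  m2 ⊆ -001-,00-1-
  m4 ⊆ --100,0-1-0
  m6 ⊆ 0-1-0,0-11-,00-1-
  m7 ⊆ ---11,0-11-,00-1-
  m8 ⊆ 01-00 [E]
  m11 ⊆ ---11 [E]
  m12 ⊆ --100,-11--,0-1-0,01-00
  m13 ⊆ -11-- [E]
  m14 ⊆ -11--,0-1-0,0-11-
  m15 ⊆ ---11,-11--,0-11-
  m16 ⊆ 10-00,100-0
  m18 ⊆ -001-,1-01-,100-0
  m19 ⊆ ---11,-001-,1-01-
  m20 ⊆ --100,1-10-,10-00
  m21 ⊆ 1-1-1,1-10-
  m23 ⊆ ---11,1-1-1
  m25 ⊆ 11--1 [E]
  m26 ⊆ 1-01-,11-1-
  m27 ⊆ ---11,1-01-,11--1,11-1-
  m28 ⊆ --100,-11--,1-10-
  m29 ⊆ -11--,1-1-1,1-10-,11--1
  m30 ⊆ -11--,11-1-
  m31 ⊆ ---11,-11--,1-1-1,11--1,11-1-
E = {---11, -11--, 01-00, 11--1}
Petrick residual → --100, 00-1-, 1-01-, 1-1-1, 10-00
Cover = de + cd'e' + bc + a'b'd + a'bd'e' + ac'd + ace + ab'd'e' + abe  |cover|=9

9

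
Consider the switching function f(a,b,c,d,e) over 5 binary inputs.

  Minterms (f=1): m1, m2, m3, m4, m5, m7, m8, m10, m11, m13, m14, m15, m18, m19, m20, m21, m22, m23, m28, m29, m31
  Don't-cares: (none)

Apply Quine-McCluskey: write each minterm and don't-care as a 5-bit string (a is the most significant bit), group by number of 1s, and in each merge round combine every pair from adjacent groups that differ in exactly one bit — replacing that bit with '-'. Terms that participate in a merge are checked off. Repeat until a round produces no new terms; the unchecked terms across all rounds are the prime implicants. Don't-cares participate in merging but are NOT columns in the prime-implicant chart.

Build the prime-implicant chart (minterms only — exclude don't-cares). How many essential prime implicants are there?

6

Round 0: 00001✓ 00010✓ 00011✓ 00100✓ 00101✓ 00111✓ 01000✓ 01010✓ 01011✓ 01101✓ 01110✓ 01111✓ 10010✓ 10011✓ 10100✓ 10101✓ 10110✓ 10111✓ 11100✓ 11101✓ 11111✓
Round 1: -0010✓ -0011✓ -0100✓ -0101✓ -0111✓ -1101✓ -1111✓ 0-010✓ 0-011✓ 0-101✓ 0-111✓ 00-01✓ 00-11✓ 000-1✓ 0001-✓ 001-1✓ 0010-✓ 01-10✓ 01-11✓ 010-0 0101-✓ 011-1✓ 0111-✓ 1-100✓ 1-101✓ 1-111✓ 10-10✓ 10-11✓ 1001-✓ 101-0✓ 101-1✓ 1010-✓ 1011-✓ 111-1✓ 1110-✓
Round 2: --101✓ --111✓ -0-11 -001- -01-1✓ -010- -11-1✓ 0--11 0-01- 0-1-1✓ 00--1 01-1- 1-1-1✓ 1-10- 10-1- 101--
Round 3: --1-1
PIs = {--1-1, -0-11, -001-, -010-, 0--11, 0-01-, 00--1, 01-1-, 010-0, 1-10-, 10-1-, 101--}
Coverage chart:
  m1: 00--1 ←essential
  m2: -001-,0-01-
  m3: -0-11,-001-,0--11,0-01-,00--1
  m4: -010- ←essential
  m5: --1-1,-010-,00--1
  m7: --1-1,-0-11,0--11,00--1
  m8: 010-0 ←essential
  m10: 0-01-,01-1-,010-0
  m11: 0--11,0-01-,01-1-
  m13: --1-1 ←essential
  m14: 01-1- ←essential
  m15: --1-1,0--11,01-1-
  m18: -001-,10-1-
  m19: -0-11,-001-,10-1-
  m20: -010-,1-10-,101--
  m21: --1-1,-010-,1-10-,101--
  m22: 10-1-,101--
  m23: --1-1,-0-11,10-1-,101--
  m28: 1-10- ←essential
  m29: --1-1,1-10-
  m31: --1-1 ←essential
Essential: --1-1, -010-, 00--1, 01-1-, 010-0, 1-10-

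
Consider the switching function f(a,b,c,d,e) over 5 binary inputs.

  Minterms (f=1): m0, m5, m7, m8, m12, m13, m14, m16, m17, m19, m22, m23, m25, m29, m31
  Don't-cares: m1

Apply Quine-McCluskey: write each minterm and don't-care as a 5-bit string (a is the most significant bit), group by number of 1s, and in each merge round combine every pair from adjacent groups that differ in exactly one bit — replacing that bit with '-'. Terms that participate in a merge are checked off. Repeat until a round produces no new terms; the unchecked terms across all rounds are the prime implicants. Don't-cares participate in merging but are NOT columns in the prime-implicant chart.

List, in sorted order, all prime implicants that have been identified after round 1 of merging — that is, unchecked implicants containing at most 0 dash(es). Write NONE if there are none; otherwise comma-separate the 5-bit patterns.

NONE

[col 0] 00000*, 00001*, 00101*, 00111*, 01000*, 01100*, 01101*, 01110*, 10000*, 10001*, 10011*, 10110*, 10111*, 11001*, 11101*, 11111*
[col 1] -0000*, -0001*, -0111, -1101, 0-000, 0-101, 00-01, 0000-*, 001-1, 01-00, 011-0, 0110-, 1-001, 1-111, 10-11, 100-1, 1000-*, 1011-, 11-01, 111-1
[col 2] -000-
Prime implicants: -000-, -0111, -1101, 0-000, 0-101, 00-01, 001-1, 01-00, 011-0, 0110-, 1-001, 1-111, 10-11, 100-1, 1011-, 11-01, 111-1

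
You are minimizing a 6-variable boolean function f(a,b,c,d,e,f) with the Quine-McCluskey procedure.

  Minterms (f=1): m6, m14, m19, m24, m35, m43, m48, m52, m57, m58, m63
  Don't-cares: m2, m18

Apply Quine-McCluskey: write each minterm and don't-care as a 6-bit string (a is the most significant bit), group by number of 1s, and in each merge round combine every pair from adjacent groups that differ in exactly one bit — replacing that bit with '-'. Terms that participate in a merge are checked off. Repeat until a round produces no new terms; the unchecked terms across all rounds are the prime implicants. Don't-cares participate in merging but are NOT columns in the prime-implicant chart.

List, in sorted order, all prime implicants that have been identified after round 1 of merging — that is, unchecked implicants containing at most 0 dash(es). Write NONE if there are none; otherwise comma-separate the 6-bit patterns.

011000, 111001, 111010, 111111

Round 0: 000010✓ 000110✓ 001110✓ 010010✓ 010011✓ 011000 100011✓ 101011✓ 110000✓ 110100✓ 111001 111010 111111
Round 1: 0-0010 00-110 000-10 01001- 10-011 110-00
PIs = {0-0010, 00-110, 000-10, 01001-, 011000, 10-011, 110-00, 111001, 111010, 111111}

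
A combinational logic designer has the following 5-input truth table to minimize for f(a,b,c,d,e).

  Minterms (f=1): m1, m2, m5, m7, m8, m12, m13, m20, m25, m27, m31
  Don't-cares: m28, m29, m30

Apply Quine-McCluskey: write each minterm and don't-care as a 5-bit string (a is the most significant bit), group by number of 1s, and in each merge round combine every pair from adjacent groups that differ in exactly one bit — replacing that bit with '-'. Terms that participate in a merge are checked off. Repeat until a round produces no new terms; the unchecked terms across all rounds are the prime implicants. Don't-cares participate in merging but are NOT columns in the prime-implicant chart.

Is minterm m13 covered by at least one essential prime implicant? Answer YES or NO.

NO

[col 0] 00001*, 00010, 00101*, 00111*, 01000*, 01100*, 01101*, 10100*, 11001*, 11011*, 11100*, 11101*, 11110*, 11111*
[col 1] -1100*, -1101*, 0-101, 00-01, 001-1, 01-00, 0110-*, 1-100, 11-01*, 11-11*, 110-1*, 111-0*, 111-1*, 1110-*, 1111-*
[col 2] -110-, 11--1, 111--
Prime implicants: -110-, 0-101, 00-01, 00010, 001-1, 01-00, 1-100, 11--1, 111--
PI chart (minterm → PIs covering it):
  1 | 00-01  (sole → essential)
  2 | 00010  (sole → essential)
  5 | 0-101,00-01,001-1
  7 | 001-1  (sole → essential)
  8 | 01-00  (sole → essential)
  12 | -110-,01-00
  13 | -110-,0-101
  20 | 1-100  (sole → essential)
  25 | 11--1  (sole → essential)
  27 | 11--1  (sole → essential)
  31 | 11--1,111--
Essential prime implicants: 00-01, 00010, 001-1, 01-00, 1-100, 11--1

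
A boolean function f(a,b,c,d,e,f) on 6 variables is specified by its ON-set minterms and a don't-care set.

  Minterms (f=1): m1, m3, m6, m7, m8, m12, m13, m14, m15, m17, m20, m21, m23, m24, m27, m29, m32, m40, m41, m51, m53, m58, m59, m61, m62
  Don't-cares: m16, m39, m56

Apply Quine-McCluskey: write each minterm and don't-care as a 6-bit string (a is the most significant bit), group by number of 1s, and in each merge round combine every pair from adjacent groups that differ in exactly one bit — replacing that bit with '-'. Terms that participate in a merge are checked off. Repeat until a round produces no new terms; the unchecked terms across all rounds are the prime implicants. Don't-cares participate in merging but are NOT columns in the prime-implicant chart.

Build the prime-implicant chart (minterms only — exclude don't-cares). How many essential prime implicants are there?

Round 0: 000001✓ 000011✓ 000110✓ 000111✓ 001000✓ 001100✓ 001101✓ 001110✓ 001111✓ 010000✓ 010001✓ 010100✓ 010101✓ 010111✓ 011000✓ 011011✓ 011101✓ 100000✓ 100111✓ 101000✓ 101001✓ 110011✓ 110101✓ 111000✓ 111010✓ 111011✓ 111101✓ 111110✓
Round 1: -00111 -01000✓ -10101✓ -11000✓ -11011 -11101✓ 0-0001 0-0111 0-1000✓ 0-1101 00-110✓ 00-111✓ 000-11 0000-1 00011-✓ 001-00 0011-0✓ 0011-1✓ 00110-✓ 00111-✓ 01-000 01-101✓ 010-00✓ 010-01✓ 01000-✓ 0101-1 01010-✓ 1-1000✓ 10-000 10100- 11-011 11-101✓ 111-10 1110-0 11101-
Round 2: --1000 -1-101 00-11- 0011-- 010-0-
PIs = {--1000, -00111, -1-101, -11011, 0-0001, 0-0111, 0-1101, 00-11-, 000-11, 0000-1, 001-00, 0011--, 01-000, 010-0-, 0101-1, 10-000, 10100-, 11-011, 111-10, 1110-0, 11101-}
Coverage chart:
  m1: 0-0001,0000-1
  m3: 000-11,0000-1
  m6: 00-11- ←essential
  m7: -00111,0-0111,00-11-,000-11
  m8: --1000,001-00
  m12: 001-00,0011--
  m13: 0-1101,0011--
  m14: 00-11-,0011--
  m15: 00-11-,0011--
  m17: 0-0001,010-0-
  m20: 010-0- ←essential
  m21: -1-101,010-0-,0101-1
  m23: 0-0111,0101-1
  m24: --1000,01-000
  m27: -11011 ←essential
  m29: -1-101,0-1101
  m32: 10-000 ←essential
  m40: --1000,10-000,10100-
  m41: 10100- ←essential
  m51: 11-011 ←essential
  m53: -1-101 ←essential
  m58: 111-10,1110-0,11101-
  m59: -11011,11-011,11101-
  m61: -1-101 ←essential
  m62: 111-10 ←essential
Essential: -1-101, -11011, 00-11-, 010-0-, 10-000, 10100-, 11-011, 111-10

8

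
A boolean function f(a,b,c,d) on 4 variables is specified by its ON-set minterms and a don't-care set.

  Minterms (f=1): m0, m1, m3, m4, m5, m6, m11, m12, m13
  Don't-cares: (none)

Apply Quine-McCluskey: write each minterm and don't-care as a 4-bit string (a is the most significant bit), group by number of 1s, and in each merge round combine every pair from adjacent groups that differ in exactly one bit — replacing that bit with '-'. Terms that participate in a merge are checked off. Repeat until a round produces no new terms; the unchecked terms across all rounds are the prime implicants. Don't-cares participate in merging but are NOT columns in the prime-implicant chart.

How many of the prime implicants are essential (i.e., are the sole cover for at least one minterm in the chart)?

4

[col 0] 0000*, 0001*, 0011*, 0100*, 0101*, 0110*, 1011*, 1100*, 1101*
[col 1] -011, -100*, -101*, 0-00*, 0-01*, 00-1, 000-*, 01-0, 010-*, 110-*
[col 2] -10-, 0-0-
Prime implicants: -011, -10-, 0-0-, 00-1, 01-0
PI chart (minterm → PIs covering it):
  0 | 0-0-  (sole → essential)
  1 | 0-0-,00-1
  3 | -011,00-1
  4 | -10-,0-0-,01-0
  5 | -10-,0-0-
  6 | 01-0  (sole → essential)
  11 | -011  (sole → essential)
  12 | -10-  (sole → essential)
  13 | -10-  (sole → essential)
Essential prime implicants: -011, -10-, 0-0-, 01-0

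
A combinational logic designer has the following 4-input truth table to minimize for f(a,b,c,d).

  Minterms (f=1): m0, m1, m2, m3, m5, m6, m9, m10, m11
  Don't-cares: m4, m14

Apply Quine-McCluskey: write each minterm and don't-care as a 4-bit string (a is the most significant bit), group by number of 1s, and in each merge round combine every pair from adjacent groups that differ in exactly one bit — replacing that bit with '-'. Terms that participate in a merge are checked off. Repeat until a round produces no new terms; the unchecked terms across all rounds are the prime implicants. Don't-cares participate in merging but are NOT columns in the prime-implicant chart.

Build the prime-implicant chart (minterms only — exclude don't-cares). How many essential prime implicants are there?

2

Round 0: 0000✓ 0001✓ 0010✓ 0011✓ 0100✓ 0101✓ 0110✓ 1001✓ 1010✓ 1011✓ 1110✓
Round 1: -001✓ -010✓ -011✓ -110✓ 0-00✓ 0-01✓ 0-10✓ 00-0✓ 00-1✓ 000-✓ 001-✓ 01-0✓ 010-✓ 1-10✓ 10-1✓ 101-✓
Round 2: --10 -0-1 -01- 0--0 0-0- 00--
PIs = {--10, -0-1, -01-, 0--0, 0-0-, 00--}
Coverage chart:
  m0: 0--0,0-0-,00--
  m1: -0-1,0-0-,00--
  m2: --10,-01-,0--0,00--
  m3: -0-1,-01-,00--
  m5: 0-0- ←essential
  m6: --10,0--0
  m9: -0-1 ←essential
  m10: --10,-01-
  m11: -0-1,-01-
Essential: -0-1, 0-0-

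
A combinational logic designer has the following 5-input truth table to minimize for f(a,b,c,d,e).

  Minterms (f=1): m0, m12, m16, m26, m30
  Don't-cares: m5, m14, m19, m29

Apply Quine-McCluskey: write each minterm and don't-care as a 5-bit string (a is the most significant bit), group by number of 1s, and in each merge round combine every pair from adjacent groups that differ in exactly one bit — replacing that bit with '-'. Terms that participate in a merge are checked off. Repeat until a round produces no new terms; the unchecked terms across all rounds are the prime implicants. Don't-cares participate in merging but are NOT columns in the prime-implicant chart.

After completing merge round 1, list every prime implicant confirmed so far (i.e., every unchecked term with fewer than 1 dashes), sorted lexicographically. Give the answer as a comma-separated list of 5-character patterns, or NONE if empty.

Round 0: 00000✓ 00101 01100✓ 01110✓ 10000✓ 10011 11010✓ 11101 11110✓
Round 1: -0000 -1110 011-0 11-10
PIs = {-0000, -1110, 00101, 011-0, 10011, 11-10, 11101}

00101, 10011, 11101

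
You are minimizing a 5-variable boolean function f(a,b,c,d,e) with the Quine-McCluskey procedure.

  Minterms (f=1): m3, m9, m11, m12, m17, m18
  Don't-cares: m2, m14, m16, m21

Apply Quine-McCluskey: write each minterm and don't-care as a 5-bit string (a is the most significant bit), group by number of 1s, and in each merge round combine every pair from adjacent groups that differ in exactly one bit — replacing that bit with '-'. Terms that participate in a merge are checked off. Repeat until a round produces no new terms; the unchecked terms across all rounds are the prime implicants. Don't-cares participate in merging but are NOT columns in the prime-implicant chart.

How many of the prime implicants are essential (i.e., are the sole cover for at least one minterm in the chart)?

Round 0: 00010✓ 00011✓ 01001✓ 01011✓ 01100✓ 01110✓ 10000✓ 10001✓ 10010✓ 10101✓
Round 1: -0010 0-011 0001- 010-1 011-0 10-01 100-0 1000-
PIs = {-0010, 0-011, 0001-, 010-1, 011-0, 10-01, 100-0, 1000-}
Coverage chart:
  m3: 0-011,0001-
  m9: 010-1 ←essential
  m11: 0-011,010-1
  m12: 011-0 ←essential
  m17: 10-01,1000-
  m18: -0010,100-0
Essential: 010-1, 011-0

2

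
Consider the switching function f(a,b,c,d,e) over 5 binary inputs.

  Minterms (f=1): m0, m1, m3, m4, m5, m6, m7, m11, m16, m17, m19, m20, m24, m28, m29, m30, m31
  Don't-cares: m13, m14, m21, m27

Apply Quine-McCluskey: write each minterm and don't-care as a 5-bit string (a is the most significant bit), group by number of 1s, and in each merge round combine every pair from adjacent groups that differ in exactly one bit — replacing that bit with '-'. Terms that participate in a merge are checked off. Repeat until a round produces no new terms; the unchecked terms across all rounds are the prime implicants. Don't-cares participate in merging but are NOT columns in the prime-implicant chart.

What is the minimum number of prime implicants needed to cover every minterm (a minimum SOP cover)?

5

size-2^0 implicants → 00000(✓)  00001(✓)  00011(✓)  00100(✓)  00101(✓)  00110(✓)  00111(✓)  01011(✓)  01101(✓)  01110(✓)  10000(✓)  10001(✓)  10011(✓)  10100(✓)  10101(✓)  11000(✓)  11011(✓)  11100(✓)  11101(✓)  11110(✓)  11111(✓)
size-2^1 implicants → -0000(✓)  -0001(✓)  -0011(✓)  -0100(✓)  -0101(✓)  -1011(✓)  -1101(✓)  -1110  0-011(✓)  0-101(✓)  0-110  00-00(✓)  00-01(✓)  00-11(✓)  000-1(✓)  0000-(✓)  001-0(✓)  001-1(✓)  0010-(✓)  0011-(✓)  1-000(✓)  1-011(✓)  1-100(✓)  1-101(✓)  10-00(✓)  10-01(✓)  100-1(✓)  1000-(✓)  1010-(✓)  11-00(✓)  11-11  111-0(✓)  111-1(✓)  1110-(✓)  1111-(✓)
size-2^2 implicants → --011  --101  -0-00(✓)  -0-01(✓)  -00-1  -000-(✓)  -010-(✓)  00--1  00-0-(✓)  001--  1--00  1-10-  10-0-(✓)  111--
size-2^3 implicants → -0-0-
Unchecked terms (primes): --011, --101, -0-0-, -00-1, -1110, 0-110, 00--1, 001--, 1--00, 1-10-, 11-11, 111--
Minterm coverage:
  m0 ⊆ -0-0- [E]
  m1 ⊆ -0-0-,-00-1,00--1
  m3 ⊆ --011,-00-1,00--1
  m4 ⊆ -0-0-,001--
  m5 ⊆ --101,-0-0-,00--1,001--
  m6 ⊆ 0-110,001--
  m7 ⊆ 00--1,001--
  m11 ⊆ --011 [E]
  m16 ⊆ -0-0-,1--00
  m17 ⊆ -0-0-,-00-1
  m19 ⊆ --011,-00-1
  m20 ⊆ -0-0-,1--00,1-10-
  m24 ⊆ 1--00 [E]
  m28 ⊆ 1--00,1-10-,111--
  m29 ⊆ --101,1-10-,111--
  m30 ⊆ -1110,111--
  m31 ⊆ 11-11,111--
E = {--011, -0-0-, 1--00}
Petrick residual → 001--, 111--
Cover = c'de + b'd' + a'b'c + ad'e' + abc  |cover|=5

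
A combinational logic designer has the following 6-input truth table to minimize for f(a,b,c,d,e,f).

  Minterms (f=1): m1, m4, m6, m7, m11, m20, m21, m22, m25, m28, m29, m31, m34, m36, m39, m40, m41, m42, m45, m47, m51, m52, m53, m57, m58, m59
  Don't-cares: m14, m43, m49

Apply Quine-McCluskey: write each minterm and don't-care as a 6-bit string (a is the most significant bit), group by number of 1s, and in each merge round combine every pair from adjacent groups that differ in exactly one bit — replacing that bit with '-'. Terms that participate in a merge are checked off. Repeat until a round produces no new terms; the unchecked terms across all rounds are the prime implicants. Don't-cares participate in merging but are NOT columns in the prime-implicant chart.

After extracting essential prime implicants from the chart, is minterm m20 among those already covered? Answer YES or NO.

Round 0: 000001 000100✓ 000110✓ 000111✓ 001011✓ 001110✓ 010100✓ 010101✓ 010110✓ 011001✓ 011100✓ 011101✓ 011111✓ 100010✓ 100100✓ 100111✓ 101000✓ 101001✓ 101010✓ 101011✓ 101101✓ 101111✓ 110001✓ 110011✓ 110100✓ 110101✓ 111001✓ 111010✓ 111011✓
Round 1: -00100✓ -00111 -01011 -10100✓ -10101✓ -11001 0-0100✓ 0-0110✓ 00-110 0001-0✓ 00011- 01-100✓ 01-101✓ 0101-0✓ 01010-✓ 011-01 0111-1 01110-✓ 1-0100✓ 1-1001✓ 1-1010✓ 1-1011✓ 10-010 10-111 101-01✓ 101-11✓ 1010-0✓ 1010-1✓ 10100-✓ 10101-✓ 1011-1✓ 11-001✓ 11-011✓ 110-01 1100-1✓ 11010-✓ 1110-1✓ 11101-✓
Round 2: --0100 -1010- 0-01-0 01-10- 1-10-1 1-101- 101--1 1010-- 11-0-1
PIs = {--0100, -00111, -01011, -1010-, -11001, 0-01-0, 00-110, 000001, 00011-, 01-10-, 011-01, 0111-1, 1-10-1, 1-101-, 10-010, 10-111, 101--1, 1010--, 11-0-1, 110-01}
Coverage chart:
  m1: 000001 ←essential
  m4: --0100,0-01-0
  m6: 0-01-0,00-110,00011-
  m7: -00111,00011-
  m11: -01011 ←essential
  m20: --0100,-1010-,0-01-0,01-10-
  m21: -1010-,01-10-
  m22: 0-01-0 ←essential
  m25: -11001,011-01
  m28: 01-10- ←essential
  m29: 01-10-,011-01,0111-1
  m31: 0111-1 ←essential
  m34: 10-010 ←essential
  m36: --0100 ←essential
  m39: -00111,10-111
  m40: 1010-- ←essential
  m41: 1-10-1,101--1,1010--
  m42: 1-101-,10-010,1010--
  m45: 101--1 ←essential
  m47: 10-111,101--1
  m51: 11-0-1 ←essential
  m52: --0100,-1010-
  m53: -1010-,110-01
  m57: -11001,1-10-1,11-0-1
  m58: 1-101- ←essential
  m59: 1-10-1,1-101-,11-0-1
Essential: --0100, -01011, 0-01-0, 000001, 01-10-, 0111-1, 1-101-, 10-010, 101--1, 1010--, 11-0-1

YES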